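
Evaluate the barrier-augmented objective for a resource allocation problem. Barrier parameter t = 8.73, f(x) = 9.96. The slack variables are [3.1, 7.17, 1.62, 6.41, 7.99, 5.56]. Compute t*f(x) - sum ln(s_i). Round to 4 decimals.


Step 1: Compute log-barrier.
ln values: [1.1314, 1.9699, 0.4824, 1.8579, 2.0782, 1.7156]
phi = -(1.1314 + 1.9699 + 0.4824 + 1.8579 + 2.0782 + 1.7156) = -9.2354
Step 2: Compute augmented objective.
t*f(x) = 8.73*9.96 = 86.9508
Total = 86.9508 - 9.2354 = 77.7154


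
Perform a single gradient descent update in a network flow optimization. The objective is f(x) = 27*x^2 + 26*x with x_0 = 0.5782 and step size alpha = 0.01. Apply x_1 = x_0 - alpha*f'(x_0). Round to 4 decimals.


We compute the gradient at x_0 and apply the update.
f'(x) = 54*x + 26
f'(0.5782) = 54*0.5782 + 26 = 57.2228
x_1 = 0.5782 - 0.01*57.2228 = 0.006


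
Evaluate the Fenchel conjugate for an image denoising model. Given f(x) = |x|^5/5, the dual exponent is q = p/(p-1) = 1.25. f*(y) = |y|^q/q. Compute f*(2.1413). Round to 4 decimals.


The conjugate exponent q satisfies 1/p + 1/q = 1.
p = 5, so q = 5/(5 - 1) = 1.25
|y|^q = 2.1413^1.25 = 2.5903
f*(2.1413) = 2.5903 / 1.25 = 2.0722


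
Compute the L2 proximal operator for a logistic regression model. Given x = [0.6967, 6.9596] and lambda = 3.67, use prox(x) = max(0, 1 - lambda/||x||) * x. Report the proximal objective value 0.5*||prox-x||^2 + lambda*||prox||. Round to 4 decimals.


Step 1: Compute ||x||.
||x|| = 6.9944
Step 2: Compute scaling factor.
scale = max(0, 1 - 3.67/6.9944) = 0.4753
Step 3: prox(x) = [0.3311, 3.3079]
||prox(x)|| = 3.3244
Step 4: Proximal objective.
0.5*||prox-x||^2 = 6.7345
lambda*||prox|| = 12.2005
Total = 18.9349


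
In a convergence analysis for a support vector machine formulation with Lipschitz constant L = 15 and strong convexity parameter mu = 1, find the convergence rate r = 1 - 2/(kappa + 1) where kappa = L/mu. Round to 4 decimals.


Step 1: Compute the condition number.
kappa = L/mu = 15/1 = 15.0
Step 2: Compute the convergence rate.
r = 1 - 2/(kappa + 1) = 1 - 2*mu/(L + mu) = (L - mu)/(L + mu) = 14/16 = 0.875


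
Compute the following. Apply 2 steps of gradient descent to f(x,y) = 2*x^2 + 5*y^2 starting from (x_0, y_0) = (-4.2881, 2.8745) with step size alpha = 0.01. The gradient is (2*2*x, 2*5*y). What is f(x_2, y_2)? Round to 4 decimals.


Gradient descent on f(x,y) = 2*x^2 + 5*y^2.
Starting point: (-4.2881, 2.8745), alpha = 0.01
Step 1: grad_x = 2*2*-4.2881 = -17.1524, grad_y = 2*5*2.8745 = 28.745
  x_1 = -4.2881 - 0.01*-17.1524 = -4.1166
  y_1 = 2.8745 - 0.01*28.745 = 2.5871
Step 2: grad_x = 2*2*-4.1166 = -16.4663, grad_y = 2*5*2.5871 = 25.8705
  x_2 = -4.1166 - 0.01*-16.4663 = -3.9519
  y_2 = 2.5871 - 0.01*25.8705 = 2.3283
f(-3.9519, 2.3283) = 2*(-3.9519)^2 + 5*2.3283^2 = 58.3412


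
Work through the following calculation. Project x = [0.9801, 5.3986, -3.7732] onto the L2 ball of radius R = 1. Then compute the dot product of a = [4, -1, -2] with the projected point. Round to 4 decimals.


Step 1: Compute ||x|| (intermediates to 6 decimals).
||x|| = sqrt(0.9801^2 + 5.3986^2 + (-3.7732)^2) = 6.659018
Step 2: Project.
Since ||x|| > R, scale = R/||x|| = 1/6.659018 = 0.150172, proj(x) = scale * x
proj(x) = [0.147184, 0.810719, -0.566629]
Step 3: Dot product.
a^T * proj(x) = 4*0.147184 - 1*0.810719 - 2*(-0.566629) = 0.9113


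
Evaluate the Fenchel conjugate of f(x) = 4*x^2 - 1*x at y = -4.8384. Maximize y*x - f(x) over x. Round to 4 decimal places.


f*(y) = sup_x {y*x - a*x^2 - b*x} = sup_x {(y-b)*x - a*x^2}
FOC: (y - b) - 2a*x = 0 => x* = (y - b)/(2a)
x* = (-4.8384 + 1)/(2*4) = -0.4798
f*(-4.8384) = (y-b)^2/(4a) = (-4.8384 + 1)^2/(4*4)
= 14.7333/16 = 0.9208


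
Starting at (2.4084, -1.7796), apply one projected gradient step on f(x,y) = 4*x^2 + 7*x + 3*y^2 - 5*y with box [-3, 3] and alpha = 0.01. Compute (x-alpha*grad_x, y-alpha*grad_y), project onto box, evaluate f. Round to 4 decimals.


Step 1: Compute gradient at (2.4084, -1.7796).
grad_x = 2*4*2.4084 + 7 = 26.2672
grad_y = 2*3*-1.7796 - 5 = -15.6776
Step 2: Gradient step.
x_raw = 2.4084 - 0.01*26.2672 = 2.1457
y_raw = -1.7796 - 0.01*-15.6776 = -1.6228
Step 3: Project onto [-3, 3].
x_proj = clip(2.1457) = 2.1457
y_proj = clip(-1.6228) = -1.6228
Step 4: Evaluate f.
f(2.1457, -1.6228) = 49.4515


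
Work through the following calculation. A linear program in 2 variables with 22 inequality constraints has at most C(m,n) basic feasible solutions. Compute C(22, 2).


Each vertex corresponds to some choice of n active constraints out of m, so the number of vertices is at most C(m, n) = m! / (n!(m-n)!).
m = 22, n = 2
Numerator: 22 * 21
Denominator: 2! = 2
C(22, 2) = 231


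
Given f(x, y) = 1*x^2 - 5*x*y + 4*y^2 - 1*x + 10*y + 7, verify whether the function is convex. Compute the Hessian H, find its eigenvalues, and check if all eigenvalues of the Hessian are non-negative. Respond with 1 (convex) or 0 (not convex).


The Hessian of f(x,y) = 1*x^2 - 5*x*y + 4*y^2 - 1*x + 10*y + 7 is:
H = [[2, -5], [-5, 8]]
Trace = 2 + 8 = 10
Determinant = 2*8 - (-5)^2 = -9
Discriminant = (10)^2 - 4*-9 = 136.0
Eigenvalues: lambda_1 = -0.831, lambda_2 = 10.831
The function is not convex.

0


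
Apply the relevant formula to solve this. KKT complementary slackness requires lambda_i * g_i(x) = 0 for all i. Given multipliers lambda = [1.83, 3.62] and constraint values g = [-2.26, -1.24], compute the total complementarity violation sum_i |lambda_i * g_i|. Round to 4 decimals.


KKT complementary slackness check:
lambda_1 * g_1 = 1.83 * -2.26 = -4.1358
lambda_2 * g_2 = 3.62 * -1.24 = -4.4888
Total violation = 4.1358 + 4.4888 = 8.6246


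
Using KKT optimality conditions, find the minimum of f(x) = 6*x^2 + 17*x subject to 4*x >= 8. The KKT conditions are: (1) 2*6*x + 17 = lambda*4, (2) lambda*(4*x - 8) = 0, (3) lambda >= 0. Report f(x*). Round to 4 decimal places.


Step 1: Try lambda = 0 (constraint inactive).
x_unc = -17/(2*6) = -1.4167
Check: 4*-1.4167 = -5.6668 < 8 -- violated!
Step 2: Constraint must be active: 4*x = 8
x* = 8/4 = 2.0
lambda = (2*6*2.0 + 17)/4 = 10.25
Step 3: Compute optimal value.
f(x*) = 6*2.0^2 + 17*2.0 = 58.0


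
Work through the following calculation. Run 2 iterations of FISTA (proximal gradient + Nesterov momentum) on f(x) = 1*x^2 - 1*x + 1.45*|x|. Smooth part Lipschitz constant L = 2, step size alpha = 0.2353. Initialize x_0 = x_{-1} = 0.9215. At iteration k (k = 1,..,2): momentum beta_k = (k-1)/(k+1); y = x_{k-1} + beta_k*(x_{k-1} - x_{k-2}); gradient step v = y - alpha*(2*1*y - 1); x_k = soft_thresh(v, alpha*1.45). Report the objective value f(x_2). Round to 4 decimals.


FISTA on f(x) = 1*x^2 - 1*x + 1.45*|x|
L = 2, alpha = 0.2353
Iteration 1: beta = 0.0, y = 0.9215 + 0.0*(0.9215 - 0.9215) = 0.9215
  grad(y) = 0.843, v = y - alpha*grad = 0.7231
  prox(v) = soft_thresh(0.7231, 0.3412) = 0.382
Iteration 2: beta = 0.3333, y = 0.382 + 0.3333*(0.382 - 0.9215) = 0.2021
  grad(y) = -0.5958, v = y - alpha*grad = 0.3423
  prox(v) = soft_thresh(0.3423, 0.3412) = 0.0011
f(x_2) = 1*0.0011^2 - 1*0.0011 + 1.45*|0.0011| = 0.0005


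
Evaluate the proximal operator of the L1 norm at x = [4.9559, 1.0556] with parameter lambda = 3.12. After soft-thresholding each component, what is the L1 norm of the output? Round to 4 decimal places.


Soft-thresholding with lambda = 3.12:
prox(4.9559) = sign(4.9559)*max(|4.9559| - 3.12, 0) = 1.8359
prox(1.0556) = sign(1.0556)*max(|1.0556| - 3.12, 0) = 0.0
prox(x) = [1.8359, 0.0]
||prox(x)||_1 = 1.8359 + 0.0 = 1.8359


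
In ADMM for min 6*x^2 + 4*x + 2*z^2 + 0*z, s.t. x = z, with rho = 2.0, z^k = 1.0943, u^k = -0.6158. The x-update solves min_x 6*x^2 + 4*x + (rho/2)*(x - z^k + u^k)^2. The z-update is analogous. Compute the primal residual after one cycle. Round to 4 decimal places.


ADMM iteration with rho = 2.0, z^k = 1.0943, u^k = -0.6158
Step 1: x-update.
Minimize 6*x^2 + 4*x + (2.0/2)*(x - 1.0943 - 0.6158)^2
FOC: (2*6 + 2.0)*x = -4 + 2.0*(1.0943 + 0.6158)
x^{k+1} = -0.0414
Step 2: z-update.
Minimize 2*z^2 + 0*z + (2.0/2)*(-0.0414 - z - 0.6158)^2
FOC: (2*2 + 2.0)*z = 0 + 2.0*(-0.0414 - 0.6158)
z^{k+1} = -0.2191
Step 3: u-update.
u^{k+1} = -0.6158 - 0.0414 + 0.2191 = -0.4381
Step 4: Primal residual = |-0.0414 + 0.2191| = 0.1777


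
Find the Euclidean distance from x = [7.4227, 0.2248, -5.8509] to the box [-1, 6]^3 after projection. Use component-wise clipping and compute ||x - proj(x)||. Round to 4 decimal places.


Project each component onto [-1, 6].
clip(7.4227) = 6.0, clip(0.2248) = 0.2248, clip(-5.8509) = -1.0
Projection = [6.0, 0.2248, -1.0]
Squared diffs: [2.0241, 0.0, 23.5312]
Distance = sqrt(25.5553) = 5.0552


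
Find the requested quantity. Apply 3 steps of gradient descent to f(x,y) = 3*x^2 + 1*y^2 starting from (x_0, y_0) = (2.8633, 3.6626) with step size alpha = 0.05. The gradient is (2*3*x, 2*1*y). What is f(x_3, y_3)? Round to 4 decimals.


Gradient descent on f(x,y) = 3*x^2 + 1*y^2.
Starting point: (2.8633, 3.6626), alpha = 0.05
Step 1: grad_x = 2*3*2.8633 = 17.1798, grad_y = 2*1*3.6626 = 7.3252
  x_1 = 2.8633 - 0.05*17.1798 = 2.0043
  y_1 = 3.6626 - 0.05*7.3252 = 3.2963
Step 2: grad_x = 2*3*2.0043 = 12.0259, grad_y = 2*1*3.2963 = 6.5927
  x_2 = 2.0043 - 0.05*12.0259 = 1.403
  y_2 = 3.2963 - 0.05*6.5927 = 2.9667
Step 3: grad_x = 2*3*1.403 = 8.4181, grad_y = 2*1*2.9667 = 5.9334
  x_3 = 1.403 - 0.05*8.4181 = 0.9821
  y_3 = 2.9667 - 0.05*5.9334 = 2.67
f(0.9821, 2.67) = 3*0.9821^2 + 1*2.67^2 = 10.0227


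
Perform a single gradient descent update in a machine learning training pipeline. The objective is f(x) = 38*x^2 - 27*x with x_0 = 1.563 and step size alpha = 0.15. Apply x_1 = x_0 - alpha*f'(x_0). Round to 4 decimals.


We compute the gradient at x_0 and apply the update.
f'(x) = 76*x - 27
f'(1.563) = 76*1.563 - 27 = 91.788
x_1 = 1.563 - 0.15*91.788 = -12.2052


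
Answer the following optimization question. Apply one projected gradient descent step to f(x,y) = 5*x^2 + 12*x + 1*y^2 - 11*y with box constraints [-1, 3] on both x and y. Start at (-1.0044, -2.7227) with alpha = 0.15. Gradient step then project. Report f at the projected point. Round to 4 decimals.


Step 1: Compute gradient at (-1.0044, -2.7227).
grad_x = 2*5*-1.0044 + 12 = 1.956
grad_y = 2*1*-2.7227 - 11 = -16.4454
Step 2: Gradient step.
x_raw = -1.0044 - 0.15*1.956 = -1.2978
y_raw = -2.7227 - 0.15*-16.4454 = -0.2559
Step 3: Project onto [-1, 3].
x_proj = clip(-1.2978) = -1.0
y_proj = clip(-0.2559) = -0.2559
Step 4: Evaluate f.
f(-1.0, -0.2559) = -4.1197


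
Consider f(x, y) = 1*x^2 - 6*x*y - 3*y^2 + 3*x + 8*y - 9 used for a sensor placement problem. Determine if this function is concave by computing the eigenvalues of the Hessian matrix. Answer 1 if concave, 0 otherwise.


The Hessian of f(x,y) = 1*x^2 - 6*x*y - 3*y^2 + 3*x + 8*y - 9 is:
H = [[2, -6], [-6, -6]]
Trace = 2 - 6 = -4
Determinant = 2*-6 - (-6)^2 = -48
Discriminant = (-4)^2 - 4*-48 = 208.0
Eigenvalues: lambda_1 = -9.2111, lambda_2 = 5.2111
The function is not concave.

0


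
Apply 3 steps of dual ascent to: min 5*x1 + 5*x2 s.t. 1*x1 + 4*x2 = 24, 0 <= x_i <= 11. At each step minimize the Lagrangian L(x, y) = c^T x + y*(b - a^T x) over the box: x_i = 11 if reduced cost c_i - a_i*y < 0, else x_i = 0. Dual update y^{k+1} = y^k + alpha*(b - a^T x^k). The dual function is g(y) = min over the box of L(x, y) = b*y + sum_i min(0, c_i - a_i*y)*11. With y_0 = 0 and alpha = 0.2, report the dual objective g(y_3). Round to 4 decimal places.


Dual ascent for LP: min 5*x1 + 5*x2, 1*x1 + 4*x2 = 24, 0 <= x_i <= 11
Step 1: y^k = 0.0, reduced costs: (5.0, 5.0)
  x^k = (0.0, 0.0), subgradient = b - a^T x = 24.0
  y^{k+1} = 0.0 + 0.2*24.0 = 4.8
Step 2: y^k = 4.8, reduced costs: (0.2, -14.2)
  x^k = (0.0, 11.0), subgradient = b - a^T x = -20.0
  y^{k+1} = 4.8 + 0.2*-20.0 = 0.8
Step 3: y^k = 0.8, reduced costs: (4.2, 1.8)
  x^k = (0.0, 0.0), subgradient = b - a^T x = 24.0
  y^{k+1} = 0.8 + 0.2*24.0 = 5.6
Dual objective at y_3 = 5.6: reduced costs (-0.6, -17.4), box minimizer x = (11.0, 11.0)
g(y_3) = b*y + (c1 - a1*y)*x1 + (c2 - a2*y)*x2 = 24*5.6 + (-0.6)*11.0 + (-17.4)*11.0 = 134.4 - 6.6 - 191.4 = -63.6


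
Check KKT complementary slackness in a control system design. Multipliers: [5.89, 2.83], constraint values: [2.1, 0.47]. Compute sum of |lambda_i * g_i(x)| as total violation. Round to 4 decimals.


KKT complementary slackness check:
lambda_1 * g_1 = 5.89 * 2.1 = 12.369
lambda_2 * g_2 = 2.83 * 0.47 = 1.3301
Total violation = 12.369 + 1.3301 = 13.6991


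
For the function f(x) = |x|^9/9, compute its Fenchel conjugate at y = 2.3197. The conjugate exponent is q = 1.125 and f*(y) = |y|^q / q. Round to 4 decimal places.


The conjugate exponent q satisfies 1/p + 1/q = 1.
p = 9, so q = 9/(9 - 1) = 1.125
|y|^q = 2.3197^1.125 = 2.577
f*(2.3197) = 2.577 / 1.125 = 2.2906


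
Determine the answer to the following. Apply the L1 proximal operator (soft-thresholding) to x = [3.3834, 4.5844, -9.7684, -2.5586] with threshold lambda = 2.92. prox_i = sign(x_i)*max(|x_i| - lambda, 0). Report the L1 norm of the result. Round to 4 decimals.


Soft-thresholding with lambda = 2.92:
prox(3.3834) = sign(3.3834)*max(|3.3834| - 2.92, 0) = 0.4634
prox(4.5844) = sign(4.5844)*max(|4.5844| - 2.92, 0) = 1.6644
prox(-9.7684) = sign(-9.7684)*max(|-9.7684| - 2.92, 0) = -6.8484
prox(-2.5586) = sign(-2.5586)*max(|-2.5586| - 2.92, 0) = 0.0
prox(x) = [0.4634, 1.6644, -6.8484, 0.0]
||prox(x)||_1 = 0.4634 + 1.6644 + 6.8484 + 0.0 = 8.9762


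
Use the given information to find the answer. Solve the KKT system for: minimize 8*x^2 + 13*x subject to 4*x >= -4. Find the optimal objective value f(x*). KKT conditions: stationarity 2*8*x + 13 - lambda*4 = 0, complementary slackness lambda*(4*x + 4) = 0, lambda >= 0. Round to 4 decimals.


Step 1: Try lambda = 0 (constraint inactive).
Stationarity: 2*8*x + 13 = 0
x* = -13/(2*8) = -0.8125
Check constraint: 4*-0.8125 = -3.25 >= -4 -- satisfied.
Step 2: Compute optimal value.
f(x*) = 8*(-0.8125)^2 + 13*(-0.8125) = -5.2813


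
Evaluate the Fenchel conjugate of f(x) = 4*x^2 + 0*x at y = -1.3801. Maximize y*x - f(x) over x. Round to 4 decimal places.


f*(y) = sup_x {y*x - a*x^2 - b*x} = sup_x {(y-b)*x - a*x^2}
FOC: (y - b) - 2a*x = 0 => x* = (y - b)/(2a)
x* = (-1.3801 - 0)/(2*4) = -0.1725
f*(-1.3801) = (y-b)^2/(4a) = (-1.3801 - 0)^2/(4*4)
= 1.9047/16 = 0.119


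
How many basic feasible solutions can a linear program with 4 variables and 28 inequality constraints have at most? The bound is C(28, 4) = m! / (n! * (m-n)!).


Each vertex corresponds to some choice of n active constraints out of m, so the number of vertices is at most C(m, n) = m! / (n!(m-n)!).
m = 28, n = 4
Numerator: 28 * 27 * 26 * 25
Denominator: 4! = 24
C(28, 4) = 20475


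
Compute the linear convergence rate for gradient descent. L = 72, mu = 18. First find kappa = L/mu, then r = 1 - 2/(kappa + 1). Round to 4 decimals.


Step 1: Compute the condition number.
kappa = L/mu = 72/18 = 4.0
Step 2: Compute the convergence rate.
r = 1 - 2/(kappa + 1) = 1 - 2*mu/(L + mu) = (L - mu)/(L + mu) = 54/90 = 0.6


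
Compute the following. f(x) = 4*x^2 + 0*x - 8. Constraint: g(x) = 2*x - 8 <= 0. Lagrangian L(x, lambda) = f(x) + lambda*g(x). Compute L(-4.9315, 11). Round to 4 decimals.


Step 1: Evaluate f(x).
f(-4.9315) = 4*(-4.9315)^2 + 0*(-4.9315) - 8 = 89.2788
Step 2: Evaluate g(x).
g(-4.9315) = 2*-4.9315 - 8 = -17.863
Step 3: Compute Lagrangian.
L = 89.2788 + 11*-17.863 = -107.2142


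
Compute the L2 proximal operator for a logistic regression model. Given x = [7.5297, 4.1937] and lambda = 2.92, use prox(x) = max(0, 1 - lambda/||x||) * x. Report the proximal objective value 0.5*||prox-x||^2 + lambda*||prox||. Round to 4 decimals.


Step 1: Compute ||x||.
||x|| = 8.6188
Step 2: Compute scaling factor.
scale = max(0, 1 - 2.92/8.6188) = 0.6612
Step 3: prox(x) = [4.9787, 2.7729]
||prox(x)|| = 5.6988
Step 4: Proximal objective.
0.5*||prox-x||^2 = 4.2632
lambda*||prox|| = 16.6405
Total = 20.9037


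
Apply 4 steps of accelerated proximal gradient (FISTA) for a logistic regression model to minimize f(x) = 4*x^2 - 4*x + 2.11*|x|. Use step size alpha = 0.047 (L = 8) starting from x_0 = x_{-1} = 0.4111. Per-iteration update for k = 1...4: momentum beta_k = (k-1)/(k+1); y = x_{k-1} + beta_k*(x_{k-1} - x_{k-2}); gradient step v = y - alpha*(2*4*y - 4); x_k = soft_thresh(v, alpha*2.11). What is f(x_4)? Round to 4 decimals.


FISTA on f(x) = 4*x^2 - 4*x + 2.11*|x|
L = 8, alpha = 0.047
Iteration 1: beta = 0.0, y = 0.4111 + 0.0*(0.4111 - 0.4111) = 0.4111
  grad(y) = -0.7112, v = y - alpha*grad = 0.4445
  prox(v) = soft_thresh(0.4445, 0.0992) = 0.3454
Iteration 2: beta = 0.3333, y = 0.3454 + 0.3333*(0.3454 - 0.4111) = 0.3234
  grad(y) = -1.4125, v = y - alpha*grad = 0.3898
  prox(v) = soft_thresh(0.3898, 0.0992) = 0.2907
Iteration 3: beta = 0.5, y = 0.2907 + 0.5*(0.2907 - 0.3454) = 0.2633
  grad(y) = -1.8935, v = y - alpha*grad = 0.3523
  prox(v) = soft_thresh(0.3523, 0.0992) = 0.2531
Iteration 4: beta = 0.6, y = 0.2531 + 0.6*(0.2531 - 0.2907) = 0.2306
  grad(y) = -2.155, v = y - alpha*grad = 0.3319
  prox(v) = soft_thresh(0.3319, 0.0992) = 0.2327
f(x_4) = 4*0.2327^2 - 4*0.2327 + 2.11*|0.2327| = -0.2232


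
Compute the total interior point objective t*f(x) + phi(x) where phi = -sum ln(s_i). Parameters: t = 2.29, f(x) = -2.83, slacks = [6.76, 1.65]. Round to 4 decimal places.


Step 1: Compute log-barrier.
ln values: [1.911, 0.5008]
phi = -(1.911 + 0.5008) = -2.4118
Step 2: Compute augmented objective.
t*f(x) = 2.29*-2.83 = -6.4807
Total = -6.4807 - 2.4118 = -8.8925


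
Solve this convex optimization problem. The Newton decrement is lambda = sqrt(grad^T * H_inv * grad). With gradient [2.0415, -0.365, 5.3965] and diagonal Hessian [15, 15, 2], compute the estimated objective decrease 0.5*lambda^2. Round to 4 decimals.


Step 1: H is diagonal, so H^(-1) * g = [0.1361, -0.0243, 2.6983].
Step 2: g^T H^(-1) g = sum_i g_i^2 / H_ii
  = (2.0415)^2/15 + (-0.365)^2/15 + (5.3965)^2/2
  = 0.2778 + 0.0089 + 14.5611 = 14.8478
Step 3: Objective decrease = 0.5 * g^T H^(-1) g = 7.4239


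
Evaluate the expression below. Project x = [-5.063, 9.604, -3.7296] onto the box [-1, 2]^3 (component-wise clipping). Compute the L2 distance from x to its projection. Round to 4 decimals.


Project each component onto [-1, 2].
clip(-5.063) = -1.0, clip(9.604) = 2.0, clip(-3.7296) = -1.0
Projection = [-1.0, 2.0, -1.0]
Squared diffs: [16.508, 57.8208, 7.4507]
Distance = sqrt(81.7795) = 9.0432


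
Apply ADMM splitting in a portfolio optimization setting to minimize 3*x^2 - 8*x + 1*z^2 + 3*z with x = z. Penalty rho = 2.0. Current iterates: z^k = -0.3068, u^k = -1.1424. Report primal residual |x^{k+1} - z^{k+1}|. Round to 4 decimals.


ADMM iteration with rho = 2.0, z^k = -0.3068, u^k = -1.1424
Step 1: x-update.
Minimize 3*x^2 - 8*x + (2.0/2)*(x + 0.3068 - 1.1424)^2
FOC: (2*3 + 2.0)*x = 8 + 2.0*(-0.3068 + 1.1424)
x^{k+1} = 1.2089
Step 2: z-update.
Minimize 1*z^2 + 3*z + (2.0/2)*(1.2089 - z - 1.1424)^2
FOC: (2*1 + 2.0)*z = -3 + 2.0*(1.2089 - 1.1424)
z^{k+1} = -0.7168
Step 3: u-update.
u^{k+1} = -1.1424 + 1.2089 + 0.7168 = 0.7833
Step 4: Primal residual = |1.2089 + 0.7168| = 1.9257


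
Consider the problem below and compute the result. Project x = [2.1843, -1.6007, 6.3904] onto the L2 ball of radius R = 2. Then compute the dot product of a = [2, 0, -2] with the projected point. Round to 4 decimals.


Step 1: Compute ||x|| (intermediates to 6 decimals).
||x|| = sqrt(2.1843^2 + (-1.6007)^2 + 6.3904^2) = 6.940506
Step 2: Project.
Since ||x|| > R, scale = R/||x|| = 2/6.940506 = 0.288163, proj(x) = scale * x
proj(x) = [0.629434, -0.461263, 1.841477]
Step 3: Dot product.
a^T * proj(x) = 2*0.629434 + 0*(-0.461263) - 2*1.841477 = -2.4241


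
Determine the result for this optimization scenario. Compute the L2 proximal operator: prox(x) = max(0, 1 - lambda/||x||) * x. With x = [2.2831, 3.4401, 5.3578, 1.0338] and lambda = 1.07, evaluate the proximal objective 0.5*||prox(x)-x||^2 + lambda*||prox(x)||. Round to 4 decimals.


Step 1: Compute ||x||.
||x|| = 6.8426
Step 2: Compute scaling factor.
scale = max(0, 1 - 1.07/6.8426) = 0.8436
Step 3: prox(x) = [1.9261, 2.9022, 4.52, 0.8721]
||prox(x)|| = 5.7726
Step 4: Proximal objective.
0.5*||prox-x||^2 = 0.5725
lambda*||prox|| = 6.1767
Total = 6.7492


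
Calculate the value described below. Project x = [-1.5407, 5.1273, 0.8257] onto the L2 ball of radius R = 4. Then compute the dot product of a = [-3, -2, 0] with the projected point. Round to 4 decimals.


Step 1: Compute ||x|| (intermediates to 6 decimals).
||x|| = sqrt((-1.5407)^2 + 5.1273^2 + 0.8257^2) = 5.417079
Step 2: Project.
Since ||x|| > R, scale = R/||x|| = 4/5.417079 = 0.738405, proj(x) = scale * x
proj(x) = [-1.137661, 3.786024, 0.609701]
Step 3: Dot product.
a^T * proj(x) = -3*(-1.137661) - 2*3.786024 + 0*0.609701 = -4.1591


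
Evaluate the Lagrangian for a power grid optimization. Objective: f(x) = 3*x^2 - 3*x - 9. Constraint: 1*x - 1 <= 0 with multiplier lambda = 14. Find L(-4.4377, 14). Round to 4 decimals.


Step 1: Evaluate f(x).
f(-4.4377) = 3*(-4.4377)^2 - 3*(-4.4377) - 9 = 63.3926
Step 2: Evaluate g(x).
g(-4.4377) = 1*-4.4377 - 1 = -5.4377
Step 3: Compute Lagrangian.
L = 63.3926 + 14*-5.4377 = -12.7352


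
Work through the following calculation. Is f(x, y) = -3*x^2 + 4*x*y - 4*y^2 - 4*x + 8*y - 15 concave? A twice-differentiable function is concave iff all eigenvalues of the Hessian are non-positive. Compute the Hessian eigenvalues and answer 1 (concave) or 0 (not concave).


The Hessian of f(x,y) = -3*x^2 + 4*x*y - 4*y^2 - 4*x + 8*y - 15 is:
H = [[-6, 4], [4, -8]]
Trace = -6 - 8 = -14
Determinant = -6*-8 - (4)^2 = 32
Discriminant = (-14)^2 - 4*32 = 68.0
Eigenvalues: lambda_1 = -11.1231, lambda_2 = -2.8769
The function is concave.

1


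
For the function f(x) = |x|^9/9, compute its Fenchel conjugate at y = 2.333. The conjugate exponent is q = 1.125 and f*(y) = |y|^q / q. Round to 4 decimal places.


The conjugate exponent q satisfies 1/p + 1/q = 1.
p = 9, so q = 9/(9 - 1) = 1.125
|y|^q = 2.333^1.125 = 2.5936
f*(2.333) = 2.5936 / 1.125 = 2.3054


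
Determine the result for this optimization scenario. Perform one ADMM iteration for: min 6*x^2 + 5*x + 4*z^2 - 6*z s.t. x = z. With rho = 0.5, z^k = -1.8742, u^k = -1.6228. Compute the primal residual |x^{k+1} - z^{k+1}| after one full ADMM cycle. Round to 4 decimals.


ADMM iteration with rho = 0.5, z^k = -1.8742, u^k = -1.6228
Step 1: x-update.
Minimize 6*x^2 + 5*x + (0.5/2)*(x + 1.8742 - 1.6228)^2
FOC: (2*6 + 0.5)*x = -5 + 0.5*(-1.8742 + 1.6228)
x^{k+1} = -0.4101
Step 2: z-update.
Minimize 4*z^2 - 6*z + (0.5/2)*(-0.4101 - z - 1.6228)^2
FOC: (2*4 + 0.5)*z = 6 + 0.5*(-0.4101 - 1.6228)
z^{k+1} = 0.5863
Step 3: u-update.
u^{k+1} = -1.6228 - 0.4101 - 0.5863 = -2.6192
Step 4: Primal residual = |-0.4101 - 0.5863| = 0.9964


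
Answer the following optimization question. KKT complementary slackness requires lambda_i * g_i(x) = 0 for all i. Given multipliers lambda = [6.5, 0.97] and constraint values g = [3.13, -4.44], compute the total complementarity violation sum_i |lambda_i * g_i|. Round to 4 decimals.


KKT complementary slackness check:
lambda_1 * g_1 = 6.5 * 3.13 = 20.345
lambda_2 * g_2 = 0.97 * -4.44 = -4.3068
Total violation = 20.345 + 4.3068 = 24.6518


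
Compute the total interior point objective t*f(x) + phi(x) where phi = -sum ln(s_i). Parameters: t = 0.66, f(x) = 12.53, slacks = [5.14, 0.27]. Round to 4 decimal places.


Step 1: Compute log-barrier.
ln values: [1.6371, -1.3093]
phi = -(1.6371 - 1.3093) = -0.3277
Step 2: Compute augmented objective.
t*f(x) = 0.66*12.53 = 8.2698
Total = 8.2698 - 0.3277 = 7.9421


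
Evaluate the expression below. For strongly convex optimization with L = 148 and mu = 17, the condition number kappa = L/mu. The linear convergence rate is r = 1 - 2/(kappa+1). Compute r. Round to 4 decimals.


Step 1: Compute the condition number.
kappa = L/mu = 148/17 = 8.7059
Step 2: Compute the convergence rate.
r = 1 - 2/(kappa + 1) = 1 - 2*mu/(L + mu) = (L - mu)/(L + mu) = 131/165 = 0.7939


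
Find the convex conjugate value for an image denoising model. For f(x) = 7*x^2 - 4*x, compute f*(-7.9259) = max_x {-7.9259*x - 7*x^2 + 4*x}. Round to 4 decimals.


f*(y) = sup_x {y*x - a*x^2 - b*x} = sup_x {(y-b)*x - a*x^2}
FOC: (y - b) - 2a*x = 0 => x* = (y - b)/(2a)
x* = (-7.9259 + 4)/(2*7) = -0.2804
f*(-7.9259) = (y-b)^2/(4a) = (-7.9259 + 4)^2/(4*7)
= 15.4127/28 = 0.5505


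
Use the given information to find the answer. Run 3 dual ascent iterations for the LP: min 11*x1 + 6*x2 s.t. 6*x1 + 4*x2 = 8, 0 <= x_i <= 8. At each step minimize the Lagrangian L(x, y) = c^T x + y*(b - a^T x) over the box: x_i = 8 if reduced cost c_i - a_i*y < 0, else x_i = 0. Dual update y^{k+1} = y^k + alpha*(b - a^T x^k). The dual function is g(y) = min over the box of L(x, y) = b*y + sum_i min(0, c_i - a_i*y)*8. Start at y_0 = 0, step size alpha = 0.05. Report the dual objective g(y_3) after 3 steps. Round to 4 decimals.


Dual ascent for LP: min 11*x1 + 6*x2, 6*x1 + 4*x2 = 8, 0 <= x_i <= 8
Step 1: y^k = 0.0, reduced costs: (11.0, 6.0)
  x^k = (0.0, 0.0), subgradient = b - a^T x = 8.0
  y^{k+1} = 0.0 + 0.05*8.0 = 0.4
Step 2: y^k = 0.4, reduced costs: (8.6, 4.4)
  x^k = (0.0, 0.0), subgradient = b - a^T x = 8.0
  y^{k+1} = 0.4 + 0.05*8.0 = 0.8
Step 3: y^k = 0.8, reduced costs: (6.2, 2.8)
  x^k = (0.0, 0.0), subgradient = b - a^T x = 8.0
  y^{k+1} = 0.8 + 0.05*8.0 = 1.2
Dual objective at y_3 = 1.2: reduced costs (3.8, 1.2), box minimizer x = (0.0, 0.0)
g(y_3) = b*y + (c1 - a1*y)*x1 + (c2 - a2*y)*x2 = 8*1.2 + 3.8*0.0 + 1.2*0.0 = 9.6 + 0.0 + 0.0 = 9.6


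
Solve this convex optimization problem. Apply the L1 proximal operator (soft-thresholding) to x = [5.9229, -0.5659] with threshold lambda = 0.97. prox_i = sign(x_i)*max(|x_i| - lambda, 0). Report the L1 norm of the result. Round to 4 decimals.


Soft-thresholding with lambda = 0.97:
prox(5.9229) = sign(5.9229)*max(|5.9229| - 0.97, 0) = 4.9529
prox(-0.5659) = sign(-0.5659)*max(|-0.5659| - 0.97, 0) = 0.0
prox(x) = [4.9529, 0.0]
||prox(x)||_1 = 4.9529 + 0.0 = 4.9529


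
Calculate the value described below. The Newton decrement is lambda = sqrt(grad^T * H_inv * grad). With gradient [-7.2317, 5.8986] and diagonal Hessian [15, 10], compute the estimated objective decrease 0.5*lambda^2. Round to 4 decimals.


Step 1: H is diagonal, so H^(-1) * g = [-0.4821, 0.5899].
Step 2: g^T H^(-1) g = sum_i g_i^2 / H_ii
  = (-7.2317)^2/15 + (5.8986)^2/10
  = 3.4865 + 3.4793 = 6.9658
Step 3: Objective decrease = 0.5 * g^T H^(-1) g = 3.4829


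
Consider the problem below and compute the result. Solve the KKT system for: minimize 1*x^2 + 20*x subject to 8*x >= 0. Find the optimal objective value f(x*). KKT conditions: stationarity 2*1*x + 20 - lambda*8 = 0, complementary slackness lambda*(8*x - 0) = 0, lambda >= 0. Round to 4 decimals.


Step 1: Try lambda = 0 (constraint inactive).
x_unc = -20/(2*1) = -10.0
Check: 8*-10.0 = -80.0 < 0 -- violated!
Step 2: Constraint must be active: 8*x = 0
x* = 0/8 = 0.0
lambda = (2*1*0.0 + 20)/8 = 2.5
Step 3: Compute optimal value.
f(x*) = 1*0.0^2 + 20*0.0 = 0.0


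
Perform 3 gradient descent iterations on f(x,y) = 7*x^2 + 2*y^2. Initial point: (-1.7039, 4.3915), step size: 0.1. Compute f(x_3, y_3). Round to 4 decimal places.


Gradient descent on f(x,y) = 7*x^2 + 2*y^2.
Starting point: (-1.7039, 4.3915), alpha = 0.1
Step 1: grad_x = 2*7*-1.7039 = -23.8546, grad_y = 2*2*4.3915 = 17.566
  x_1 = -1.7039 - 0.1*-23.8546 = 0.6816
  y_1 = 4.3915 - 0.1*17.566 = 2.6349
Step 2: grad_x = 2*7*0.6816 = 9.5418, grad_y = 2*2*2.6349 = 10.5396
  x_2 = 0.6816 - 0.1*9.5418 = -0.2726
  y_2 = 2.6349 - 0.1*10.5396 = 1.5809
Step 3: grad_x = 2*7*-0.2726 = -3.8167, grad_y = 2*2*1.5809 = 6.3238
  x_3 = -0.2726 - 0.1*-3.8167 = 0.109
  y_3 = 1.5809 - 0.1*6.3238 = 0.9486
f(0.109, 0.9486) = 7*0.109^2 + 2*0.9486^2 = 1.8828


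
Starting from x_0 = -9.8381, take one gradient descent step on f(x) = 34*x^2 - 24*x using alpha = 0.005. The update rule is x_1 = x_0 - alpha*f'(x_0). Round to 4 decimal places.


We compute the gradient at x_0 and apply the update.
f'(x) = 68*x - 24
f'(-9.8381) = 68*-9.8381 - 24 = -692.9908
x_1 = -9.8381 - 0.005*-692.9908 = -6.3731


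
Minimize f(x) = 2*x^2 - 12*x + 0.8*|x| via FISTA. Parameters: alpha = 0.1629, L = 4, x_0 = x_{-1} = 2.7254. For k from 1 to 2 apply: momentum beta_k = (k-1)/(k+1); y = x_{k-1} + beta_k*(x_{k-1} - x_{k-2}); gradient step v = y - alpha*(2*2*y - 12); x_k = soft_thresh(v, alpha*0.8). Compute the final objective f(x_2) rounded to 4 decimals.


FISTA on f(x) = 2*x^2 - 12*x + 0.8*|x|
L = 4, alpha = 0.1629
Iteration 1: beta = 0.0, y = 2.7254 + 0.0*(2.7254 - 2.7254) = 2.7254
  grad(y) = -1.0984, v = y - alpha*grad = 2.9043
  prox(v) = soft_thresh(2.9043, 0.1303) = 2.774
Iteration 2: beta = 0.3333, y = 2.774 + 0.3333*(2.774 - 2.7254) = 2.7902
  grad(y) = -0.8392, v = y - alpha*grad = 2.9269
  prox(v) = soft_thresh(2.9269, 0.1303) = 2.7966
f(x_2) = 2*2.7966^2 - 12*2.7966 + 0.8*|2.7966| = -15.68


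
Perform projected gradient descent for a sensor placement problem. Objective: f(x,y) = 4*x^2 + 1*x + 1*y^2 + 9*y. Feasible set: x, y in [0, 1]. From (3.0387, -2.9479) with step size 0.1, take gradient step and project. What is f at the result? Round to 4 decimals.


Step 1: Compute gradient at (3.0387, -2.9479).
grad_x = 2*4*3.0387 + 1 = 25.3096
grad_y = 2*1*-2.9479 + 9 = 3.1042
Step 2: Gradient step.
x_raw = 3.0387 - 0.1*25.3096 = 0.5077
y_raw = -2.9479 - 0.1*3.1042 = -3.2583
Step 3: Project onto [0, 1].
x_proj = clip(0.5077) = 0.5077
y_proj = clip(-3.2583) = 0.0
Step 4: Evaluate f.
f(0.5077, 0.0) = 1.5389


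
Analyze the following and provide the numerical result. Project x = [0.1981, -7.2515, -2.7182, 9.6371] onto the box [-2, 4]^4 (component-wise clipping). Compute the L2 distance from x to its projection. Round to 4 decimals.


Project each component onto [-2, 4].
clip(0.1981) = 0.1981, clip(-7.2515) = -2.0, clip(-2.7182) = -2.0, clip(9.6371) = 4.0
Projection = [0.1981, -2.0, -2.0, 4.0]
Squared diffs: [0.0, 27.5783, 0.5158, 31.7769]
Distance = sqrt(59.871) = 7.7376


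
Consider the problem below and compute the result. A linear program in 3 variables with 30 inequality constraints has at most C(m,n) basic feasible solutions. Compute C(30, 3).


Each vertex corresponds to some choice of n active constraints out of m, so the number of vertices is at most C(m, n) = m! / (n!(m-n)!).
m = 30, n = 3
Numerator: 30 * 29 * 28
Denominator: 3! = 6
C(30, 3) = 4060


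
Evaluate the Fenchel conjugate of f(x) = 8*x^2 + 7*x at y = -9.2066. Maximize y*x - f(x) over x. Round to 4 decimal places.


f*(y) = sup_x {y*x - a*x^2 - b*x} = sup_x {(y-b)*x - a*x^2}
FOC: (y - b) - 2a*x = 0 => x* = (y - b)/(2a)
x* = (-9.2066 - 7)/(2*8) = -1.0129
f*(-9.2066) = (y-b)^2/(4a) = (-9.2066 - 7)^2/(4*8)
= 262.6539/32 = 8.2079


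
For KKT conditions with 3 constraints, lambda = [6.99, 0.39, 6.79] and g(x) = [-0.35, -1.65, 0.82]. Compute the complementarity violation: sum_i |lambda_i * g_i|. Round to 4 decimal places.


KKT complementary slackness check:
lambda_1 * g_1 = 6.99 * -0.35 = -2.4465
lambda_2 * g_2 = 0.39 * -1.65 = -0.6435
lambda_3 * g_3 = 6.79 * 0.82 = 5.5678
Total violation = 2.4465 + 0.6435 + 5.5678 = 8.6578


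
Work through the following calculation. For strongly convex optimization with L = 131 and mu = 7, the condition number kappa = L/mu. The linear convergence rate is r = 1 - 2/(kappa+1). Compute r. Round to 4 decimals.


Step 1: Compute the condition number.
kappa = L/mu = 131/7 = 18.7143
Step 2: Compute the convergence rate.
r = 1 - 2/(kappa + 1) = 1 - 2*mu/(L + mu) = (L - mu)/(L + mu) = 124/138 = 0.8986


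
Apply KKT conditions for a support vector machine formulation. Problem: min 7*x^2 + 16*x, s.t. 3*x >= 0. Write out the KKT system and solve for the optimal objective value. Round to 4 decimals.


Step 1: Try lambda = 0 (constraint inactive).
x_unc = -16/(2*7) = -1.1429
Check: 3*-1.1429 = -3.4287 < 0 -- violated!
Step 2: Constraint must be active: 3*x = 0
x* = 0/3 = 0.0
lambda = (2*7*0.0 + 16)/3 = 5.3333
Step 3: Compute optimal value.
f(x*) = 7*0.0^2 + 16*0.0 = 0.0


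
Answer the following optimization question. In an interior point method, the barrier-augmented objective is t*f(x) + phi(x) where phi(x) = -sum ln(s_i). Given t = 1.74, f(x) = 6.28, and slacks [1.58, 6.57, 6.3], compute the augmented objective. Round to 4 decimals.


Step 1: Compute log-barrier.
ln values: [0.4574, 1.8825, 1.8405]
phi = -(0.4574 + 1.8825 + 1.8405) = -4.1805
Step 2: Compute augmented objective.
t*f(x) = 1.74*6.28 = 10.9272
Total = 10.9272 - 4.1805 = 6.7467


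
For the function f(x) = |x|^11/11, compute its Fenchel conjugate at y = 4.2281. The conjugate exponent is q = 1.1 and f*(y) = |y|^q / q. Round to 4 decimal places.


The conjugate exponent q satisfies 1/p + 1/q = 1.
p = 11, so q = 11/(11 - 1) = 1.1
|y|^q = 4.2281^1.1 = 4.8838
f*(4.2281) = 4.8838 / 1.1 = 4.4398


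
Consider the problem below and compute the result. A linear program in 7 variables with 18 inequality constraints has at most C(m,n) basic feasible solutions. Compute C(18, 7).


Each vertex corresponds to some choice of n active constraints out of m, so the number of vertices is at most C(m, n) = m! / (n!(m-n)!).
m = 18, n = 7
Numerator: 18 * 17 * 16 * 15 * 14 * 13 * 12
Denominator: 7! = 5040
C(18, 7) = 31824


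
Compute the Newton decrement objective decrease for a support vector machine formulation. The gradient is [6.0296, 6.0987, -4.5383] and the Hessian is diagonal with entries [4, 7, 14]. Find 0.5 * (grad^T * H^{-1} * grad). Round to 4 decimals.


Step 1: H is diagonal, so H^(-1) * g = [1.5074, 0.8712, -0.3242].
Step 2: g^T H^(-1) g = sum_i g_i^2 / H_ii
  = (6.0296)^2/4 + (6.0987)^2/7 + (-4.5383)^2/14
  = 9.089 + 5.3134 + 1.4712 = 15.8736
Step 3: Objective decrease = 0.5 * g^T H^(-1) g = 7.9368


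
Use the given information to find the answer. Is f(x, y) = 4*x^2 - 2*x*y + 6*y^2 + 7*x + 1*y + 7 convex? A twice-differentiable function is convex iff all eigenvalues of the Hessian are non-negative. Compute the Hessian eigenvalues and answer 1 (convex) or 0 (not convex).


The Hessian of f(x,y) = 4*x^2 - 2*x*y + 6*y^2 + 7*x + 1*y + 7 is:
H = [[8, -2], [-2, 12]]
Trace = 8 + 12 = 20
Determinant = 8*12 - (-2)^2 = 92
Discriminant = (20)^2 - 4*92 = 32.0
Eigenvalues: lambda_1 = 7.1716, lambda_2 = 12.8284
The function is convex.

1


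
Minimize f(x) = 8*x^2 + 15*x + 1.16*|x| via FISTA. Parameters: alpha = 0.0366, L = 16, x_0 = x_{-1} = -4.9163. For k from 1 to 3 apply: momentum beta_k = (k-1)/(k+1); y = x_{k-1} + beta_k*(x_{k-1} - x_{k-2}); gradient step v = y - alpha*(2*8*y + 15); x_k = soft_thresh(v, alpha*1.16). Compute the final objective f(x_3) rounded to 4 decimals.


FISTA on f(x) = 8*x^2 + 15*x + 1.16*|x|
L = 16, alpha = 0.0366
Iteration 1: beta = 0.0, y = -4.9163 + 0.0*(-4.9163 + 4.9163) = -4.9163
  grad(y) = -63.6608, v = y - alpha*grad = -2.5863
  prox(v) = soft_thresh(-2.5863, 0.0425) = -2.5439
Iteration 2: beta = 0.3333, y = -2.5439 + 0.3333*(-2.5439 + 4.9163) = -1.753
  grad(y) = -13.0487, v = y - alpha*grad = -1.2755
  prox(v) = soft_thresh(-1.2755, 0.0425) = -1.233
Iteration 3: beta = 0.5, y = -1.233 + 0.5*(-1.233 + 2.5439) = -0.5776
  grad(y) = 5.7587, v = y - alpha*grad = -0.7883
  prox(v) = soft_thresh(-0.7883, 0.0425) = -0.7459
f(x_3) = 8*(-0.7459)^2 + 15*(-0.7459) + 1.16*|-0.7459| = -5.8723


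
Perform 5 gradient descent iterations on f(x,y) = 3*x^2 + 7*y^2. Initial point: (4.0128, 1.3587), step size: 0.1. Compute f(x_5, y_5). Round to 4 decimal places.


Gradient descent on f(x,y) = 3*x^2 + 7*y^2.
Starting point: (4.0128, 1.3587), alpha = 0.1
Step 1: grad_x = 2*3*4.0128 = 24.0768, grad_y = 2*7*1.3587 = 19.0218
  x_1 = 4.0128 - 0.1*24.0768 = 1.6051
  y_1 = 1.3587 - 0.1*19.0218 = -0.5435
Step 2: grad_x = 2*3*1.6051 = 9.6307, grad_y = 2*7*-0.5435 = -7.6087
  x_2 = 1.6051 - 0.1*9.6307 = 0.642
  y_2 = -0.5435 - 0.1*-7.6087 = 0.2174
Step 3: grad_x = 2*3*0.642 = 3.8523, grad_y = 2*7*0.2174 = 3.0435
  x_3 = 0.642 - 0.1*3.8523 = 0.2568
  y_3 = 0.2174 - 0.1*3.0435 = -0.087
Step 4: grad_x = 2*3*0.2568 = 1.5409, grad_y = 2*7*-0.087 = -1.2174
  x_4 = 0.2568 - 0.1*1.5409 = 0.1027
  y_4 = -0.087 - 0.1*-1.2174 = 0.0348
Step 5: grad_x = 2*3*0.1027 = 0.6164, grad_y = 2*7*0.0348 = 0.487
  x_5 = 0.1027 - 0.1*0.6164 = 0.0411
  y_5 = 0.0348 - 0.1*0.487 = -0.0139
f(0.0411, -0.0139) = 3*0.0411^2 + 7*(-0.0139)^2 = 0.0064


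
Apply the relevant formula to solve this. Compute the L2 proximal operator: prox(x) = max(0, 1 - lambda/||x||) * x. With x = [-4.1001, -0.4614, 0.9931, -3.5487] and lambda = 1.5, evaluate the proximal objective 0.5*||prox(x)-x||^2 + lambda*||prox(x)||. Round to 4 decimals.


Step 1: Compute ||x||.
||x|| = 5.532
Step 2: Compute scaling factor.
scale = max(0, 1 - 1.5/5.532) = 0.7289
Step 3: prox(x) = [-2.9884, -0.3363, 0.7238, -2.5865]
||prox(x)|| = 4.032
Step 4: Proximal objective.
0.5*||prox-x||^2 = 1.125
lambda*||prox|| = 6.048
Total = 7.173


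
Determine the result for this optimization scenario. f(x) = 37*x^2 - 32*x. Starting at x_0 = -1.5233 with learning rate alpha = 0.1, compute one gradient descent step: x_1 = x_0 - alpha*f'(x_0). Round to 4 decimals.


We compute the gradient at x_0 and apply the update.
f'(x) = 74*x - 32
f'(-1.5233) = 74*-1.5233 - 32 = -144.7242
x_1 = -1.5233 - 0.1*-144.7242 = 12.9491


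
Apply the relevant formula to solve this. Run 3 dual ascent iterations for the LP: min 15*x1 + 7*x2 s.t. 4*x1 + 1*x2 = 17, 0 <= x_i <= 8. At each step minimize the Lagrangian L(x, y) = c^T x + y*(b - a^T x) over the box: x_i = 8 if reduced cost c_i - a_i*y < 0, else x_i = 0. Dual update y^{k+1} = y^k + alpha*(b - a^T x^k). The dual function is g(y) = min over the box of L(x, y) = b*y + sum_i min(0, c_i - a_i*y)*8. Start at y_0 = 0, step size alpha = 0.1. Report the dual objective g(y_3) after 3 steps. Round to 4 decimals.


Dual ascent for LP: min 15*x1 + 7*x2, 4*x1 + 1*x2 = 17, 0 <= x_i <= 8
Step 1: y^k = 0.0, reduced costs: (15.0, 7.0)
  x^k = (0.0, 0.0), subgradient = b - a^T x = 17.0
  y^{k+1} = 0.0 + 0.1*17.0 = 1.7
Step 2: y^k = 1.7, reduced costs: (8.2, 5.3)
  x^k = (0.0, 0.0), subgradient = b - a^T x = 17.0
  y^{k+1} = 1.7 + 0.1*17.0 = 3.4
Step 3: y^k = 3.4, reduced costs: (1.4, 3.6)
  x^k = (0.0, 0.0), subgradient = b - a^T x = 17.0
  y^{k+1} = 3.4 + 0.1*17.0 = 5.1
Dual objective at y_3 = 5.1: reduced costs (-5.4, 1.9), box minimizer x = (8.0, 0.0)
g(y_3) = b*y + (c1 - a1*y)*x1 + (c2 - a2*y)*x2 = 17*5.1 + (-5.4)*8.0 + 1.9*0.0 = 86.7 - 43.2 + 0.0 = 43.5


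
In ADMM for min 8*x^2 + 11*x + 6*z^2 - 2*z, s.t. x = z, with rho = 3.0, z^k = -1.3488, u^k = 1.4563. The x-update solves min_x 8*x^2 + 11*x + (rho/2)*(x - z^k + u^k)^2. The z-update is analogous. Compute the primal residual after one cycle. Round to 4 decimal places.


ADMM iteration with rho = 3.0, z^k = -1.3488, u^k = 1.4563
Step 1: x-update.
Minimize 8*x^2 + 11*x + (3.0/2)*(x + 1.3488 + 1.4563)^2
FOC: (2*8 + 3.0)*x = -11 + 3.0*(-1.3488 - 1.4563)
x^{k+1} = -1.0219
Step 2: z-update.
Minimize 6*z^2 - 2*z + (3.0/2)*(-1.0219 - z + 1.4563)^2
FOC: (2*6 + 3.0)*z = 2 + 3.0*(-1.0219 + 1.4563)
z^{k+1} = 0.2202
Step 3: u-update.
u^{k+1} = 1.4563 - 1.0219 - 0.2202 = 0.2142
Step 4: Primal residual = |-1.0219 - 0.2202| = 1.2421


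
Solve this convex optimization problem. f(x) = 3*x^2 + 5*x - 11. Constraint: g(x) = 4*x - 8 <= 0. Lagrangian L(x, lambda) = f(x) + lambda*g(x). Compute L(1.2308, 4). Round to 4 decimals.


Step 1: Evaluate f(x).
f(1.2308) = 3*1.2308^2 + 5*1.2308 - 11 = -0.3014
Step 2: Evaluate g(x).
g(1.2308) = 4*1.2308 - 8 = -3.0768
Step 3: Compute Lagrangian.
L = -0.3014 + 4*-3.0768 = -12.6086


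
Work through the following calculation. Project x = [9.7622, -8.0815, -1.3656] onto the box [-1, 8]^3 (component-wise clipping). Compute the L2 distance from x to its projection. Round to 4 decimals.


Project each component onto [-1, 8].
clip(9.7622) = 8.0, clip(-8.0815) = -1.0, clip(-1.3656) = -1.0
Projection = [8.0, -1.0, -1.0]
Squared diffs: [3.1053, 50.1476, 0.1337]
Distance = sqrt(53.3866) = 7.3066
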